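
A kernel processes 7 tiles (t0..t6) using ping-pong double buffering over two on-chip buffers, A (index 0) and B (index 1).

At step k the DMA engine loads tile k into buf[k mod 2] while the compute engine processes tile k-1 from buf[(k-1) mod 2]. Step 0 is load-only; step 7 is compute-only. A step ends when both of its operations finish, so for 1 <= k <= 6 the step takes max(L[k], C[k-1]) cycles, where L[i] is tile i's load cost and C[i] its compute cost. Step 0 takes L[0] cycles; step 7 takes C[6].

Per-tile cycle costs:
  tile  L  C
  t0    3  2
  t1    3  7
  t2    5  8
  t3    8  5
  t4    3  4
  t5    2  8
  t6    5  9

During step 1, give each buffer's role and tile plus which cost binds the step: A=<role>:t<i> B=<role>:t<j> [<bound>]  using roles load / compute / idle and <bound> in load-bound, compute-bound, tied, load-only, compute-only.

step 1: A=compute:t0 B=load:t1 [load-bound]

k=0 load=t0/3c comp=- wait=3 total=3
k=1 load=t1/3c comp=t0/2c wait=3 total=6
k=2 load=t2/5c comp=t1/7c wait=7 total=13
k=3 load=t3/8c comp=t2/8c wait=8 total=21
k=4 load=t4/3c comp=t3/5c wait=5 total=26
k=5 load=t5/2c comp=t4/4c wait=4 total=30
k=6 load=t6/5c comp=t5/8c wait=8 total=38
k=7 load=- comp=t6/9c wait=9 total=47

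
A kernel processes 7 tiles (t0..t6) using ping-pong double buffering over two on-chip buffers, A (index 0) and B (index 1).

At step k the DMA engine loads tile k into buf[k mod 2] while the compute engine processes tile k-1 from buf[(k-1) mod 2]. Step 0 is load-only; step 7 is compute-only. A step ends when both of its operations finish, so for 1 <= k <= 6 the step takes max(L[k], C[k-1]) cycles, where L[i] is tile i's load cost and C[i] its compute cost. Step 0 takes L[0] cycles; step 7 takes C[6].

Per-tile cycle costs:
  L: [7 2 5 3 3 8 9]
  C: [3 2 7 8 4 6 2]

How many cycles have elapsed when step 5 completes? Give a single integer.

end_cycle[5] = 38

  0. 7=7c; end=7; A:t0 B:-
  1. max(2,3)=3c; end=10; A:t0 B:t1
  2. max(5,2)=5c; end=15; A:t2 B:t1
  3. max(3,7)=7c; end=22; A:t2 B:t3
  4. max(3,8)=8c; end=30; A:t4 B:t3
  5. max(8,4)=8c; end=38; A:t4 B:t5
  6. max(9,6)=9c; end=47; A:t6 B:t5
  7. 2=2c; end=49; A:t6 B:t5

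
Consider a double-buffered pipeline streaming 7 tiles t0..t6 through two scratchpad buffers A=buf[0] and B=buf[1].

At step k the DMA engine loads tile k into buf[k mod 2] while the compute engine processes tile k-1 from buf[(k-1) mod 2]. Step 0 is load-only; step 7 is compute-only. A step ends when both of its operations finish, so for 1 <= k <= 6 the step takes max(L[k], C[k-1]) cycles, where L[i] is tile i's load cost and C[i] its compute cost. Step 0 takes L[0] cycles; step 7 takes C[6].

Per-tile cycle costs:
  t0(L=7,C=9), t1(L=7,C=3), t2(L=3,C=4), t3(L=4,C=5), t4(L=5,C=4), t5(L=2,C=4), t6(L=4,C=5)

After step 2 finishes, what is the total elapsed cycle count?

end_cycle[2] = 19

  0. 7=7c; end=7; A:t0 B:-
  1. max(7,9)=9c; end=16; A:t0 B:t1
  2. max(3,3)=3c; end=19; A:t2 B:t1
  3. max(4,4)=4c; end=23; A:t2 B:t3
  4. max(5,5)=5c; end=28; A:t4 B:t3
  5. max(2,4)=4c; end=32; A:t4 B:t5
  6. max(4,4)=4c; end=36; A:t6 B:t5
  7. 5=5c; end=41; A:t6 B:t5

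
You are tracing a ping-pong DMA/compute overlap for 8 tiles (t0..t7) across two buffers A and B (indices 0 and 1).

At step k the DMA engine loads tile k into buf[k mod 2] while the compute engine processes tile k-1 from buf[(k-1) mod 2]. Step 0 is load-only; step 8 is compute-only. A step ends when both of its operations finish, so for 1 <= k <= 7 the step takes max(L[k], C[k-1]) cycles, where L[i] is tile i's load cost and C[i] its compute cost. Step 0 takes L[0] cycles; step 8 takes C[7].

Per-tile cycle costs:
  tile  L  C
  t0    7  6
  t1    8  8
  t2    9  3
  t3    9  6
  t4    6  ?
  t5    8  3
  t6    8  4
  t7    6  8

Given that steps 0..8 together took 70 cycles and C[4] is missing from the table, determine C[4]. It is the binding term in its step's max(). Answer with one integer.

step 0 | dur = L[0]=7 = 7
step 1 | dur = max(L[1]=8, C[0]=6) = 8
step 2 | dur = max(L[2]=9, C[1]=8) = 9
step 3 | dur = max(L[3]=9, C[2]=3) = 9
step 4 | dur = max(L[4]=6, C[3]=6) = 6
step 5 | dur = max(L[5]=8, C[4]=?) = C[4]  (unknown; binding)
step 6 | dur = max(L[6]=8, C[5]=3) = 8
step 7 | dur = max(L[7]=6, C[6]=4) = 6
step 8 | dur = C[7]=8 = 8
sum of known step durations = 61
dur[5] = total - known = 70 - 61 = 9
C[4] is the binding max in step 5, so C[4] = dur[5] = 9

C[4] = 9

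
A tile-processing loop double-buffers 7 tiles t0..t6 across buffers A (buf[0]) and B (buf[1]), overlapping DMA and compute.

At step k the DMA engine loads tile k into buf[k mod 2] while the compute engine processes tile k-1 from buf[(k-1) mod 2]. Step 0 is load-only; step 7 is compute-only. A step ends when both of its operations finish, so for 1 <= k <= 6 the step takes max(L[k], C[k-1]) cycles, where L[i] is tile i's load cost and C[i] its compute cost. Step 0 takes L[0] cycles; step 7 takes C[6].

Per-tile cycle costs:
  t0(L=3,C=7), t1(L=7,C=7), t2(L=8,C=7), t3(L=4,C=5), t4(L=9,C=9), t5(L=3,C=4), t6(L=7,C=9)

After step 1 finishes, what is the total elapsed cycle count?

end_cycle[1] = 10

[0] DMA t0→A (3c) ∥ CU idle ⇒ 3c, clock 3
[1] DMA t1→B (7c) ∥ CU A:t0 (7c) ⇒ 7c, clock 10
[2] DMA t2→A (8c) ∥ CU B:t1 (7c) ⇒ 8c, clock 18
[3] DMA t3→B (4c) ∥ CU A:t2 (7c) ⇒ 7c, clock 25
[4] DMA t4→A (9c) ∥ CU B:t3 (5c) ⇒ 9c, clock 34
[5] DMA t5→B (3c) ∥ CU A:t4 (9c) ⇒ 9c, clock 43
[6] DMA t6→A (7c) ∥ CU B:t5 (4c) ⇒ 7c, clock 50
[7] DMA idle ∥ CU A:t6 (9c) ⇒ 9c, clock 59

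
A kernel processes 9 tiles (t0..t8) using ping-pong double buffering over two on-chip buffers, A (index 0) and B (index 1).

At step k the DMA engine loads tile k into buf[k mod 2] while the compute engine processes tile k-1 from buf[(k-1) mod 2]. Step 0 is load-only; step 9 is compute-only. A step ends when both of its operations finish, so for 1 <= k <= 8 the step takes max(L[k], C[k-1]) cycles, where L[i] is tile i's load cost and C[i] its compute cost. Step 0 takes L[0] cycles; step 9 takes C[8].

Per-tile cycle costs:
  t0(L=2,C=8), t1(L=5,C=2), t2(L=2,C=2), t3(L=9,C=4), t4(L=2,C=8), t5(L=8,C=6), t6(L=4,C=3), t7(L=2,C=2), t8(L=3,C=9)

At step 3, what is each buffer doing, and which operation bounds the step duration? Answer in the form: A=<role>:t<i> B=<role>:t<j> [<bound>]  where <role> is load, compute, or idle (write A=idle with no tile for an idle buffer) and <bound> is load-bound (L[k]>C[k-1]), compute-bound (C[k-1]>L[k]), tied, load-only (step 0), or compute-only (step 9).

step 3: A=compute:t2 B=load:t3 [load-bound]

  0. 2=2c; end=2; A:t0 B:-
  1. max(5,8)=8c; end=10; A:t0 B:t1
  2. max(2,2)=2c; end=12; A:t2 B:t1
  3. max(9,2)=9c; end=21; A:t2 B:t3
  4. max(2,4)=4c; end=25; A:t4 B:t3
  5. max(8,8)=8c; end=33; A:t4 B:t5
  6. max(4,6)=6c; end=39; A:t6 B:t5
  7. max(2,3)=3c; end=42; A:t6 B:t7
  8. max(3,2)=3c; end=45; A:t8 B:t7
  9. 9=9c; end=54; A:t8 B:t7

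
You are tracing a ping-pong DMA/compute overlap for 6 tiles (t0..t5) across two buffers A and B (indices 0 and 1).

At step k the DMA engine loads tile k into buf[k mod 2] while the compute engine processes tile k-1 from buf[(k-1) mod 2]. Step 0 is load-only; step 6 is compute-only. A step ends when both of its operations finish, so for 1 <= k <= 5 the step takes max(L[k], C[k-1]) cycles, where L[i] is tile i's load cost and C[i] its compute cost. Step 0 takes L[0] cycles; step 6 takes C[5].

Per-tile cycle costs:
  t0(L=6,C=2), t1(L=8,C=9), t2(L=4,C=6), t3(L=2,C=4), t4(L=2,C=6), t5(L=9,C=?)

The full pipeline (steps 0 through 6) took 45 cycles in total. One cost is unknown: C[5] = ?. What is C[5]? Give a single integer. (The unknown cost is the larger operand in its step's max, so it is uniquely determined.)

C[5] = 3

step 0 | dur = L[0]=6 = 6
step 1 | dur = max(L[1]=8, C[0]=2) = 8
step 2 | dur = max(L[2]=4, C[1]=9) = 9
step 3 | dur = max(L[3]=2, C[2]=6) = 6
step 4 | dur = max(L[4]=2, C[3]=4) = 4
step 5 | dur = max(L[5]=9, C[4]=6) = 9
step 6 | dur = C[5]=? = C[5]  (unknown; binding)
sum of known step durations = 42
dur[6] = total - known = 45 - 42 = 3
C[5] is the binding max in step 6, so C[5] = dur[6] = 3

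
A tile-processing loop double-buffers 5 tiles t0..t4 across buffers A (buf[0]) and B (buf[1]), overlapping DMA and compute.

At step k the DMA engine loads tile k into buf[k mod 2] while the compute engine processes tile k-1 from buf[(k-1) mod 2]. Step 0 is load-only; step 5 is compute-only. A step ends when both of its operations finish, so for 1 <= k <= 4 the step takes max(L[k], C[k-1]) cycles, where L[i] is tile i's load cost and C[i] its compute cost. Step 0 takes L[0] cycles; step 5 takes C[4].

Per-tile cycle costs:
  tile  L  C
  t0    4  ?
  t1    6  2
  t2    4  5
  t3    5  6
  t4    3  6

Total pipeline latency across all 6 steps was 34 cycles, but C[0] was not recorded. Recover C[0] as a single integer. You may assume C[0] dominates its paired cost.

C[0] = 9

step 0 | dur = L[0]=4 = 4
step 1 | dur = max(L[1]=6, C[0]=?) = C[0]  (unknown; binding)
step 2 | dur = max(L[2]=4, C[1]=2) = 4
step 3 | dur = max(L[3]=5, C[2]=5) = 5
step 4 | dur = max(L[4]=3, C[3]=6) = 6
step 5 | dur = C[4]=6 = 6
sum of known step durations = 25
dur[1] = total - known = 34 - 25 = 9
C[0] is the binding max in step 1, so C[0] = dur[1] = 9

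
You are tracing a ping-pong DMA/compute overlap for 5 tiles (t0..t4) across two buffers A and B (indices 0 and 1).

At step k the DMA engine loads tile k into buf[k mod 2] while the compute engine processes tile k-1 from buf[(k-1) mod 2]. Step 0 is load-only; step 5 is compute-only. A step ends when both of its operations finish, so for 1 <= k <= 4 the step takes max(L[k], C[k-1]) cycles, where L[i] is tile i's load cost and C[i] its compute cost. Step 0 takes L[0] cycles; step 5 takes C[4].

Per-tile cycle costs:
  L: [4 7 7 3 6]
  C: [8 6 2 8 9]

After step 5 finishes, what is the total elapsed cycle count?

k=0 load=t0/4c comp=- wait=4 total=4
k=1 load=t1/7c comp=t0/8c wait=8 total=12
k=2 load=t2/7c comp=t1/6c wait=7 total=19
k=3 load=t3/3c comp=t2/2c wait=3 total=22
k=4 load=t4/6c comp=t3/8c wait=8 total=30
k=5 load=- comp=t4/9c wait=9 total=39

end_cycle[5] = 39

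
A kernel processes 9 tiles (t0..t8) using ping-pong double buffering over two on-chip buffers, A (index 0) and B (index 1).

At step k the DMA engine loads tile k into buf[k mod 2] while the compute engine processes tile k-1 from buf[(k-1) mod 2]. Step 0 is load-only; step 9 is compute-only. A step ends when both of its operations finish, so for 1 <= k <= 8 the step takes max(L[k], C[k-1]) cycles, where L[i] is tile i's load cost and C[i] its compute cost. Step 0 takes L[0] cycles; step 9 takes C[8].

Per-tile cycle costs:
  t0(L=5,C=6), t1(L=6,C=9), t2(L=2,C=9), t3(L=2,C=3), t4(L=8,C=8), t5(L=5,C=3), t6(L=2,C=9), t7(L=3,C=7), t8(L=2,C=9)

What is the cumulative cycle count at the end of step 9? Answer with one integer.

end_cycle[9] = 73

step 0: L[0]=5 → dur=5, Σ=5 | A=load:t0 B=idle [load-only]
step 1: L[1]=6 C[0]=6 → dur=6, Σ=11 | A=compute:t0 B=load:t1 [tied]
step 2: L[2]=2 C[1]=9 → dur=9, Σ=20 | A=load:t2 B=compute:t1 [compute-bound]
step 3: L[3]=2 C[2]=9 → dur=9, Σ=29 | A=compute:t2 B=load:t3 [compute-bound]
step 4: L[4]=8 C[3]=3 → dur=8, Σ=37 | A=load:t4 B=compute:t3 [load-bound]
step 5: L[5]=5 C[4]=8 → dur=8, Σ=45 | A=compute:t4 B=load:t5 [compute-bound]
step 6: L[6]=2 C[5]=3 → dur=3, Σ=48 | A=load:t6 B=compute:t5 [compute-bound]
step 7: L[7]=3 C[6]=9 → dur=9, Σ=57 | A=compute:t6 B=load:t7 [compute-bound]
step 8: L[8]=2 C[7]=7 → dur=7, Σ=64 | A=load:t8 B=compute:t7 [compute-bound]
step 9: C[8]=9 → dur=9, Σ=73 | A=compute:t8 B=idle [compute-only]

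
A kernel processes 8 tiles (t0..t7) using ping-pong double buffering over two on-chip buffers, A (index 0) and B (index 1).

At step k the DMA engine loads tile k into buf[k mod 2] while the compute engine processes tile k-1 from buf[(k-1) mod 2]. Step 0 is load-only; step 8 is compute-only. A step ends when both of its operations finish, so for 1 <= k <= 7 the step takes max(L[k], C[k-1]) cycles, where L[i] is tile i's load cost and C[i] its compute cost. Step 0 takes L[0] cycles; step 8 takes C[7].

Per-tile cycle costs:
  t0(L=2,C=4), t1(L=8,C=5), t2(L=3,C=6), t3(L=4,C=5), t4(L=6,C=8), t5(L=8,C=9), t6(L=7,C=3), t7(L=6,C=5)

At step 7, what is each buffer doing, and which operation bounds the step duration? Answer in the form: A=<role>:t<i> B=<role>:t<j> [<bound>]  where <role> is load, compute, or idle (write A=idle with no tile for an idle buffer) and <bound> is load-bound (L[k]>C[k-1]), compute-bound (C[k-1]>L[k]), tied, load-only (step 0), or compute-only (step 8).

step 7: A=compute:t6 B=load:t7 [load-bound]

k=0 load=t0/2c comp=- wait=2 total=2
k=1 load=t1/8c comp=t0/4c wait=8 total=10
k=2 load=t2/3c comp=t1/5c wait=5 total=15
k=3 load=t3/4c comp=t2/6c wait=6 total=21
k=4 load=t4/6c comp=t3/5c wait=6 total=27
k=5 load=t5/8c comp=t4/8c wait=8 total=35
k=6 load=t6/7c comp=t5/9c wait=9 total=44
k=7 load=t7/6c comp=t6/3c wait=6 total=50
k=8 load=- comp=t7/5c wait=5 total=55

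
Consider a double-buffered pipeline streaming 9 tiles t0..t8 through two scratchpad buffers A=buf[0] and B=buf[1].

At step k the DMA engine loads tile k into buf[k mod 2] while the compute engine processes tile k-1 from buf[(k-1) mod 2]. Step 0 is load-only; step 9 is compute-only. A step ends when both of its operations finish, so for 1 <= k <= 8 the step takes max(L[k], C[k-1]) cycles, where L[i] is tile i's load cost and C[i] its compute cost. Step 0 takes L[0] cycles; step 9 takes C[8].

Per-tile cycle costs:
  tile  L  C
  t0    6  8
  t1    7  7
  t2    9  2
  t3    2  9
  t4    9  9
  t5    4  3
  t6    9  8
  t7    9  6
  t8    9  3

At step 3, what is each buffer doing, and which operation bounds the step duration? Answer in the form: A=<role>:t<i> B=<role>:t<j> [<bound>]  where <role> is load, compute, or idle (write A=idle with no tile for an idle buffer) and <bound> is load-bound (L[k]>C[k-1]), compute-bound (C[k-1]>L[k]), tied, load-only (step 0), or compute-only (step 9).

step 3: A=compute:t2 B=load:t3 [tied]

step 0: L[0]=6 → dur=6, Σ=6 | A=load:t0 B=idle [load-only]
step 1: L[1]=7 C[0]=8 → dur=8, Σ=14 | A=compute:t0 B=load:t1 [compute-bound]
step 2: L[2]=9 C[1]=7 → dur=9, Σ=23 | A=load:t2 B=compute:t1 [load-bound]
step 3: L[3]=2 C[2]=2 → dur=2, Σ=25 | A=compute:t2 B=load:t3 [tied]
step 4: L[4]=9 C[3]=9 → dur=9, Σ=34 | A=load:t4 B=compute:t3 [tied]
step 5: L[5]=4 C[4]=9 → dur=9, Σ=43 | A=compute:t4 B=load:t5 [compute-bound]
step 6: L[6]=9 C[5]=3 → dur=9, Σ=52 | A=load:t6 B=compute:t5 [load-bound]
step 7: L[7]=9 C[6]=8 → dur=9, Σ=61 | A=compute:t6 B=load:t7 [load-bound]
step 8: L[8]=9 C[7]=6 → dur=9, Σ=70 | A=load:t8 B=compute:t7 [load-bound]
step 9: C[8]=3 → dur=3, Σ=73 | A=compute:t8 B=idle [compute-only]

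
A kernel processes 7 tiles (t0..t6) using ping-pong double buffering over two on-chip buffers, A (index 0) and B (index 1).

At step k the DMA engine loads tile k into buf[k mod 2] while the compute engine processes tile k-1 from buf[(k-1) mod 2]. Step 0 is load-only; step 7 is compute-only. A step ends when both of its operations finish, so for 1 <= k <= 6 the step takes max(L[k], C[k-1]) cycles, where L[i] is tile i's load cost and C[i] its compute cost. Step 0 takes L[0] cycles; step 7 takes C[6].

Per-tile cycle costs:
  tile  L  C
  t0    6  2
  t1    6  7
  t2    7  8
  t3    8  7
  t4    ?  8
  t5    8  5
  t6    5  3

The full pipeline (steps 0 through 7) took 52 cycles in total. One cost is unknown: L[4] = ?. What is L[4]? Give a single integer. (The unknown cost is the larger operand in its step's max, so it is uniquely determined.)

step 0 | dur = L[0]=6 = 6
step 1 | dur = max(L[1]=6, C[0]=2) = 6
step 2 | dur = max(L[2]=7, C[1]=7) = 7
step 3 | dur = max(L[3]=8, C[2]=8) = 8
step 4 | dur = max(L[4]=?, C[3]=7) = L[4]  (unknown; binding)
step 5 | dur = max(L[5]=8, C[4]=8) = 8
step 6 | dur = max(L[6]=5, C[5]=5) = 5
step 7 | dur = C[6]=3 = 3
sum of known step durations = 43
dur[4] = total - known = 52 - 43 = 9
L[4] is the binding max in step 4, so L[4] = dur[4] = 9

L[4] = 9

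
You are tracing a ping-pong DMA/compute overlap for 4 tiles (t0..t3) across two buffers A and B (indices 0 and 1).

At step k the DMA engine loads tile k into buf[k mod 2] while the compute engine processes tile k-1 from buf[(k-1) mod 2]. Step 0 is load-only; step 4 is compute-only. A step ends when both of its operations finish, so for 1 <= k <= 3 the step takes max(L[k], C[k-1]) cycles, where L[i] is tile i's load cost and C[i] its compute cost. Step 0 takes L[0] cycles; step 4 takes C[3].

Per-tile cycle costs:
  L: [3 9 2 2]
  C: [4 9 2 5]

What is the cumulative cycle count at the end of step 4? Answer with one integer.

end_cycle[4] = 28

step 0: L[0]=3 → dur=3, Σ=3 | A=load:t0 B=idle [load-only]
step 1: L[1]=9 C[0]=4 → dur=9, Σ=12 | A=compute:t0 B=load:t1 [load-bound]
step 2: L[2]=2 C[1]=9 → dur=9, Σ=21 | A=load:t2 B=compute:t1 [compute-bound]
step 3: L[3]=2 C[2]=2 → dur=2, Σ=23 | A=compute:t2 B=load:t3 [tied]
step 4: C[3]=5 → dur=5, Σ=28 | A=idle B=compute:t3 [compute-only]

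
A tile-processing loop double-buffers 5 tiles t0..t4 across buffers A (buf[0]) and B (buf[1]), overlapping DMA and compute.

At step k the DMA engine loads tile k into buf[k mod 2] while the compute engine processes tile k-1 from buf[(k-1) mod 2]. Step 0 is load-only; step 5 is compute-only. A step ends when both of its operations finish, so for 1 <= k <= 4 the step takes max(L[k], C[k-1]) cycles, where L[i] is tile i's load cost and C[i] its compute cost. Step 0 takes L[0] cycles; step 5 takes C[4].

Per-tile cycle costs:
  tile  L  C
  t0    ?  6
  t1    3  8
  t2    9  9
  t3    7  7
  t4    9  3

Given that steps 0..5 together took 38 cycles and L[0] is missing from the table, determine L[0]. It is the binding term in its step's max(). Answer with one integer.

step 0 | dur = L[0]=? = L[0]  (unknown; binding)
step 1 | dur = max(L[1]=3, C[0]=6) = 6
step 2 | dur = max(L[2]=9, C[1]=8) = 9
step 3 | dur = max(L[3]=7, C[2]=9) = 9
step 4 | dur = max(L[4]=9, C[3]=7) = 9
step 5 | dur = C[4]=3 = 3
sum of known step durations = 36
dur[0] = total - known = 38 - 36 = 2
L[0] is the binding max in step 0, so L[0] = dur[0] = 2

L[0] = 2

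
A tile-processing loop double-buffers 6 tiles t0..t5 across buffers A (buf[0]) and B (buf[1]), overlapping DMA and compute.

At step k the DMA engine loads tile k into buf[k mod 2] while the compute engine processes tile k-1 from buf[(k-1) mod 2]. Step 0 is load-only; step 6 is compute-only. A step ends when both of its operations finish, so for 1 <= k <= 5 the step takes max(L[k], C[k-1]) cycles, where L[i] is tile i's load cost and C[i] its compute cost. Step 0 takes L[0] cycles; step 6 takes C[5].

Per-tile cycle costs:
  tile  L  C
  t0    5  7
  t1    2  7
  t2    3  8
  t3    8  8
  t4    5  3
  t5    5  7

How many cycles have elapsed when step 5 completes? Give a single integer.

end_cycle[5] = 40

k=0 load=t0/5c comp=- wait=5 total=5
k=1 load=t1/2c comp=t0/7c wait=7 total=12
k=2 load=t2/3c comp=t1/7c wait=7 total=19
k=3 load=t3/8c comp=t2/8c wait=8 total=27
k=4 load=t4/5c comp=t3/8c wait=8 total=35
k=5 load=t5/5c comp=t4/3c wait=5 total=40
k=6 load=- comp=t5/7c wait=7 total=47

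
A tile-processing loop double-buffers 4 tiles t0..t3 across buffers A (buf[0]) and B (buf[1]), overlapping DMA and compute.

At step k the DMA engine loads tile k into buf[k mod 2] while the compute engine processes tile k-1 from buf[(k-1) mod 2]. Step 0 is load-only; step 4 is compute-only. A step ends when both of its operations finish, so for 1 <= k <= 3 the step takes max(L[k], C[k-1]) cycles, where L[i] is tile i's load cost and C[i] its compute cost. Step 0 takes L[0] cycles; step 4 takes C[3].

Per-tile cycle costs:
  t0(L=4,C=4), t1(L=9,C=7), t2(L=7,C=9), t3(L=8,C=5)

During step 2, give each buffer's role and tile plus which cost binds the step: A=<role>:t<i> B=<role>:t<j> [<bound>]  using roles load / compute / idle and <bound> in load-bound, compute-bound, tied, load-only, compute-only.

step 2: A=load:t2 B=compute:t1 [tied]

[0] DMA t0→A (4c) ∥ CU idle ⇒ 4c, clock 4
[1] DMA t1→B (9c) ∥ CU A:t0 (4c) ⇒ 9c, clock 13
[2] DMA t2→A (7c) ∥ CU B:t1 (7c) ⇒ 7c, clock 20
[3] DMA t3→B (8c) ∥ CU A:t2 (9c) ⇒ 9c, clock 29
[4] DMA idle ∥ CU B:t3 (5c) ⇒ 5c, clock 34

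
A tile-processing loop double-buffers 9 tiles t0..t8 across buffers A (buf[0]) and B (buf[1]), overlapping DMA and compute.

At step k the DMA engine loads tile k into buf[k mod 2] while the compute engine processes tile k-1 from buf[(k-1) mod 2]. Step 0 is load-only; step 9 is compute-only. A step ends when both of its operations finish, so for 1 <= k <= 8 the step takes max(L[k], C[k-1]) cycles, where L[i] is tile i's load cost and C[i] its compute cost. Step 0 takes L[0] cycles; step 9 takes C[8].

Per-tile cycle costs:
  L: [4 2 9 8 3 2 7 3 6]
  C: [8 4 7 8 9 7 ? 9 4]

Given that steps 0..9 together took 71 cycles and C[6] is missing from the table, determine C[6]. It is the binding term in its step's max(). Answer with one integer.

C[6] = 5

step 0: dur = L[0]=4 = 4
step 1: dur = max(L[1]=2, C[0]=8) = 8
step 2: dur = max(L[2]=9, C[1]=4) = 9
step 3: dur = max(L[3]=8, C[2]=7) = 8
step 4: dur = max(L[4]=3, C[3]=8) = 8
step 5: dur = max(L[5]=2, C[4]=9) = 9
step 6: dur = max(L[6]=7, C[5]=7) = 7
step 7: dur = max(L[7]=3, C[6]=?) = C[6]  (unknown; binding)
step 8: dur = max(L[8]=6, C[7]=9) = 9
step 9: dur = C[8]=4 = 4
sum of known step durations = 66
dur[7] = total - known = 71 - 66 = 5
C[6] is the binding max in step 7, so C[6] = dur[7] = 5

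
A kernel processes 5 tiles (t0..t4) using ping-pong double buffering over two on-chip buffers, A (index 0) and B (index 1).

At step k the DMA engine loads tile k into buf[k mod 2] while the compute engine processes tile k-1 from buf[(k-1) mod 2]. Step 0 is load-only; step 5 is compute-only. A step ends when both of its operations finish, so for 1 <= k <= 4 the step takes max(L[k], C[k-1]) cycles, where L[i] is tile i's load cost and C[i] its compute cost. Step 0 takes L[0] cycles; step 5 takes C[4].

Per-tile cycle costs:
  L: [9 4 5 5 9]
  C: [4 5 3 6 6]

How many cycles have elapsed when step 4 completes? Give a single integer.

end_cycle[4] = 32

  0. 9=9c; end=9; A:t0 B:-
  1. max(4,4)=4c; end=13; A:t0 B:t1
  2. max(5,5)=5c; end=18; A:t2 B:t1
  3. max(5,3)=5c; end=23; A:t2 B:t3
  4. max(9,6)=9c; end=32; A:t4 B:t3
  5. 6=6c; end=38; A:t4 B:t3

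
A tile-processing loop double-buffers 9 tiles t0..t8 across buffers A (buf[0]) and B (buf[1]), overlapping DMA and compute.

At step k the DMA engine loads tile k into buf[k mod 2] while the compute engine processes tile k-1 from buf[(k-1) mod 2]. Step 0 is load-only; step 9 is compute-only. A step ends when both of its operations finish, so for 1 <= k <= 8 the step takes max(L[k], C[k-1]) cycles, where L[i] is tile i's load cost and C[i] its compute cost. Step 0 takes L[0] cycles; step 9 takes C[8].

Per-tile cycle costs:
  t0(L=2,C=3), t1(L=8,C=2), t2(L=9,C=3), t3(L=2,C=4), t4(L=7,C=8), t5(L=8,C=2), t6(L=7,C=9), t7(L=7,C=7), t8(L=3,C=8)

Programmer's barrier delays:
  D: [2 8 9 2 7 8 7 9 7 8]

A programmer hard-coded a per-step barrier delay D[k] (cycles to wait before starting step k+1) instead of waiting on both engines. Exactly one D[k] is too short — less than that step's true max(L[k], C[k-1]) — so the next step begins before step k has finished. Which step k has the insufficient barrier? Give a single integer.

[0] required=L[0]=2=2 vs D=2 ok
[1] required=max(L[1]=8,C[0]=3)=8 vs D=8 ok
[2] required=max(L[2]=9,C[1]=2)=9 vs D=9 ok
[3] required=max(L[3]=2,C[2]=3)=3 vs D=2 SHORT
[4] required=max(L[4]=7,C[3]=4)=7 vs D=7 ok
[5] required=max(L[5]=8,C[4]=8)=8 vs D=8 ok
[6] required=max(L[6]=7,C[5]=2)=7 vs D=7 ok
[7] required=max(L[7]=7,C[6]=9)=9 vs D=9 ok
[8] required=max(L[8]=3,C[7]=7)=7 vs D=7 ok
[9] required=C[8]=8=8 vs D=8 ok

hazard at step 3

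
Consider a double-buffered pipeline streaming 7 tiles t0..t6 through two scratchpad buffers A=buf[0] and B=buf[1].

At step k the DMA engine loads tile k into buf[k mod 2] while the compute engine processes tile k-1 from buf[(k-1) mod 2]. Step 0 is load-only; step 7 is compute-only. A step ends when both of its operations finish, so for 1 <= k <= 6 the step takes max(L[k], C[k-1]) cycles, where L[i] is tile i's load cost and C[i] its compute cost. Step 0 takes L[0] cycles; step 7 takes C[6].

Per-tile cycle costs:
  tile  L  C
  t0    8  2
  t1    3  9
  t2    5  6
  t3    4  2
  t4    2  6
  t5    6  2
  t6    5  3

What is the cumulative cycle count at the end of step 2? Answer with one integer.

  0. 8=8c; end=8; A:t0 B:-
  1. max(3,2)=3c; end=11; A:t0 B:t1
  2. max(5,9)=9c; end=20; A:t2 B:t1
  3. max(4,6)=6c; end=26; A:t2 B:t3
  4. max(2,2)=2c; end=28; A:t4 B:t3
  5. max(6,6)=6c; end=34; A:t4 B:t5
  6. max(5,2)=5c; end=39; A:t6 B:t5
  7. 3=3c; end=42; A:t6 B:t5

end_cycle[2] = 20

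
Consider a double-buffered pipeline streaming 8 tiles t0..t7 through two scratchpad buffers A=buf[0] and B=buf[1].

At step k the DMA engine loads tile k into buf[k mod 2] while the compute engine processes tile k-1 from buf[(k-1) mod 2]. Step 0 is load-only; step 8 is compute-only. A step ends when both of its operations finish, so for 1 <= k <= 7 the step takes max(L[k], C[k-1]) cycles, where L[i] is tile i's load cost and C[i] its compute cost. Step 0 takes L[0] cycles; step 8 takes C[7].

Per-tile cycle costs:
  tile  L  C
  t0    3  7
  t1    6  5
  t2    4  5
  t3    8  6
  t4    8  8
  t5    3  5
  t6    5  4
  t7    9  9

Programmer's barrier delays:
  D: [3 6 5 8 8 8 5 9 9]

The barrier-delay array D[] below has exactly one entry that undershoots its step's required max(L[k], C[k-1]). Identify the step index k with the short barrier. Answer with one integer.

hazard at step 1

k=0 barrier L[0]=3→3c, D[0]=3 ok
k=1 barrier max(L[1]=6,C[0]=7)→7c, D[1]=6 SHORT
k=2 barrier max(L[2]=4,C[1]=5)→5c, D[2]=5 ok
k=3 barrier max(L[3]=8,C[2]=5)→8c, D[3]=8 ok
k=4 barrier max(L[4]=8,C[3]=6)→8c, D[4]=8 ok
k=5 barrier max(L[5]=3,C[4]=8)→8c, D[5]=8 ok
k=6 barrier max(L[6]=5,C[5]=5)→5c, D[6]=5 ok
k=7 barrier max(L[7]=9,C[6]=4)→9c, D[7]=9 ok
k=8 barrier C[7]=9→9c, D[8]=9 ok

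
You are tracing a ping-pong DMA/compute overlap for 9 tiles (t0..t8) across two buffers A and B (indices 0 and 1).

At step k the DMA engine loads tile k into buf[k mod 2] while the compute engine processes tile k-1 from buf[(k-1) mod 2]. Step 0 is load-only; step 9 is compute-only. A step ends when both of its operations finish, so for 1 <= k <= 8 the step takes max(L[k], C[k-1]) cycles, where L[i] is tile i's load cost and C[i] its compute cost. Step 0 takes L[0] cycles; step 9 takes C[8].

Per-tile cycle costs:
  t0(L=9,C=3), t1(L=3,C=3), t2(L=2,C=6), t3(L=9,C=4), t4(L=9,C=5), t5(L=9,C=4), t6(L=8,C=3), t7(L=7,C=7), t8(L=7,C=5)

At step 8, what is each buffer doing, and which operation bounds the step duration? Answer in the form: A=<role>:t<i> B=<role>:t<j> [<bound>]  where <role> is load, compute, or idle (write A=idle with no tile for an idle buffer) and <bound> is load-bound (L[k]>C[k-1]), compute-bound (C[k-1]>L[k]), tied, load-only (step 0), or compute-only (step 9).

step 8: A=load:t8 B=compute:t7 [tied]

  0. 9=9c; end=9; A:t0 B:-
  1. max(3,3)=3c; end=12; A:t0 B:t1
  2. max(2,3)=3c; end=15; A:t2 B:t1
  3. max(9,6)=9c; end=24; A:t2 B:t3
  4. max(9,4)=9c; end=33; A:t4 B:t3
  5. max(9,5)=9c; end=42; A:t4 B:t5
  6. max(8,4)=8c; end=50; A:t6 B:t5
  7. max(7,3)=7c; end=57; A:t6 B:t7
  8. max(7,7)=7c; end=64; A:t8 B:t7
  9. 5=5c; end=69; A:t8 B:t7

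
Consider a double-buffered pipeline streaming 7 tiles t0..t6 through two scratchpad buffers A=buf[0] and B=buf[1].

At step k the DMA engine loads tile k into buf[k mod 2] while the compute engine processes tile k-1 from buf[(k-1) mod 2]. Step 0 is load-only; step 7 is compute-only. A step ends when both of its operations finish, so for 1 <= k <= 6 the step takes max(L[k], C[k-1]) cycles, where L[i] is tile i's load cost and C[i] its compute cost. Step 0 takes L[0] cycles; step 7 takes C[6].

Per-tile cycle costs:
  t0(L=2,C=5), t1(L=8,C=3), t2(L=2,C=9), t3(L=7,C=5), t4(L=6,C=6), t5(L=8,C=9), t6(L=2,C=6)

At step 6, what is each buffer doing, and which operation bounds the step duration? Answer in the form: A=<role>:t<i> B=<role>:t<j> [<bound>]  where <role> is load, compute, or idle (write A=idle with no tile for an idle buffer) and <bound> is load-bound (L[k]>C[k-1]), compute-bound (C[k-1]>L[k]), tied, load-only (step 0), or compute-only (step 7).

k=0 load=t0/2c comp=- wait=2 total=2
k=1 load=t1/8c comp=t0/5c wait=8 total=10
k=2 load=t2/2c comp=t1/3c wait=3 total=13
k=3 load=t3/7c comp=t2/9c wait=9 total=22
k=4 load=t4/6c comp=t3/5c wait=6 total=28
k=5 load=t5/8c comp=t4/6c wait=8 total=36
k=6 load=t6/2c comp=t5/9c wait=9 total=45
k=7 load=- comp=t6/6c wait=6 total=51

step 6: A=load:t6 B=compute:t5 [compute-bound]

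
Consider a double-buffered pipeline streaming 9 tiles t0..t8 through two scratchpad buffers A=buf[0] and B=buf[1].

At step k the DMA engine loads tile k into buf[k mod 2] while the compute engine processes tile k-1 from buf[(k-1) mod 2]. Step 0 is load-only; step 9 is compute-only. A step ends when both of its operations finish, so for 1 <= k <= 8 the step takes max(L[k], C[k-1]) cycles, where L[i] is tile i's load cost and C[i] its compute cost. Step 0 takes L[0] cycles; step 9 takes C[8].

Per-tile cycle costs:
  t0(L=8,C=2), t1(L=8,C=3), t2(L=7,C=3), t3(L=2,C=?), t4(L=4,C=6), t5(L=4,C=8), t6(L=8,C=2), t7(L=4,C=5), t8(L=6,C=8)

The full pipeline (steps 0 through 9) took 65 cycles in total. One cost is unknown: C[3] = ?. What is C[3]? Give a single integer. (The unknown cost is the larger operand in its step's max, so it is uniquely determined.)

step 0: dur = L[0]=8 = 8
step 1: dur = max(L[1]=8, C[0]=2) = 8
step 2: dur = max(L[2]=7, C[1]=3) = 7
step 3: dur = max(L[3]=2, C[2]=3) = 3
step 4: dur = max(L[4]=4, C[3]=?) = C[3]  (unknown; binding)
step 5: dur = max(L[5]=4, C[4]=6) = 6
step 6: dur = max(L[6]=8, C[5]=8) = 8
step 7: dur = max(L[7]=4, C[6]=2) = 4
step 8: dur = max(L[8]=6, C[7]=5) = 6
step 9: dur = C[8]=8 = 8
sum of known step durations = 58
dur[4] = total - known = 65 - 58 = 7
C[3] is the binding max in step 4, so C[3] = dur[4] = 7

C[3] = 7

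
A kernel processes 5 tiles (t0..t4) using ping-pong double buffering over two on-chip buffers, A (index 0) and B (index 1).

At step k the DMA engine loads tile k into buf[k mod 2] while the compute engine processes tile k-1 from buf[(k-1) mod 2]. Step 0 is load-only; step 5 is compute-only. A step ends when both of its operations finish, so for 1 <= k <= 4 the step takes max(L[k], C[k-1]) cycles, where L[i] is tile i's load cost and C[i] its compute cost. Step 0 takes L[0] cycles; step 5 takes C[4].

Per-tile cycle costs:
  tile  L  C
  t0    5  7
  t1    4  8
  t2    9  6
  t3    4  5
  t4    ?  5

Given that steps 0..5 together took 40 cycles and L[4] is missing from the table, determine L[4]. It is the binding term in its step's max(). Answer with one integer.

L[4] = 8

step 0 → dur = L[0]=5 = 5
step 1 → dur = max(L[1]=4, C[0]=7) = 7
step 2 → dur = max(L[2]=9, C[1]=8) = 9
step 3 → dur = max(L[3]=4, C[2]=6) = 6
step 4 → dur = max(L[4]=?, C[3]=5) = L[4]  (unknown; binding)
step 5 → dur = C[4]=5 = 5
sum of known step durations = 32
dur[4] = total - known = 40 - 32 = 8
L[4] is the binding max in step 4, so L[4] = dur[4] = 8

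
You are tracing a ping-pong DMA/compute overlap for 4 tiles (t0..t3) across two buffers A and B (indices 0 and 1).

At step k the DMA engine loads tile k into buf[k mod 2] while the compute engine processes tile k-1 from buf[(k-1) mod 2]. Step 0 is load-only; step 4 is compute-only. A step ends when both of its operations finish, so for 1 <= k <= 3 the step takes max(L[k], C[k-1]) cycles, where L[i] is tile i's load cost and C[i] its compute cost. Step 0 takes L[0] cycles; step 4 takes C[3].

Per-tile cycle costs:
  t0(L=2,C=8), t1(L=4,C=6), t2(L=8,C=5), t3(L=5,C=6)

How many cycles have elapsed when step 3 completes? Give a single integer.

end_cycle[3] = 23

step 0: L[0]=2 → dur=2, Σ=2 | A=load:t0 B=idle [load-only]
step 1: L[1]=4 C[0]=8 → dur=8, Σ=10 | A=compute:t0 B=load:t1 [compute-bound]
step 2: L[2]=8 C[1]=6 → dur=8, Σ=18 | A=load:t2 B=compute:t1 [load-bound]
step 3: L[3]=5 C[2]=5 → dur=5, Σ=23 | A=compute:t2 B=load:t3 [tied]
step 4: C[3]=6 → dur=6, Σ=29 | A=idle B=compute:t3 [compute-only]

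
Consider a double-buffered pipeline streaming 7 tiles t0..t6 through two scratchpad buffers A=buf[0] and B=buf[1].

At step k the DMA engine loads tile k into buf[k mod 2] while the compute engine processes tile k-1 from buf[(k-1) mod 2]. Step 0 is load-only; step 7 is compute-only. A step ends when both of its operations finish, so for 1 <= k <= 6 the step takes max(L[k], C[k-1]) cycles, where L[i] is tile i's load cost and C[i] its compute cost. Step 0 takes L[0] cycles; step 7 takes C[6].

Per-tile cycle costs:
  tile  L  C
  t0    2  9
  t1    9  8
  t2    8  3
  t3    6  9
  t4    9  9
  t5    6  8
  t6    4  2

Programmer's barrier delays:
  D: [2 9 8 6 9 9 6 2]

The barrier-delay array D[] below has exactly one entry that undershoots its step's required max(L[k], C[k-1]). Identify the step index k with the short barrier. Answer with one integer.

k=0 barrier L[0]=2→2c, D[0]=2 ok
k=1 barrier max(L[1]=9,C[0]=9)→9c, D[1]=9 ok
k=2 barrier max(L[2]=8,C[1]=8)→8c, D[2]=8 ok
k=3 barrier max(L[3]=6,C[2]=3)→6c, D[3]=6 ok
k=4 barrier max(L[4]=9,C[3]=9)→9c, D[4]=9 ok
k=5 barrier max(L[5]=6,C[4]=9)→9c, D[5]=9 ok
k=6 barrier max(L[6]=4,C[5]=8)→8c, D[6]=6 SHORT
k=7 barrier C[6]=2→2c, D[7]=2 ok

hazard at step 6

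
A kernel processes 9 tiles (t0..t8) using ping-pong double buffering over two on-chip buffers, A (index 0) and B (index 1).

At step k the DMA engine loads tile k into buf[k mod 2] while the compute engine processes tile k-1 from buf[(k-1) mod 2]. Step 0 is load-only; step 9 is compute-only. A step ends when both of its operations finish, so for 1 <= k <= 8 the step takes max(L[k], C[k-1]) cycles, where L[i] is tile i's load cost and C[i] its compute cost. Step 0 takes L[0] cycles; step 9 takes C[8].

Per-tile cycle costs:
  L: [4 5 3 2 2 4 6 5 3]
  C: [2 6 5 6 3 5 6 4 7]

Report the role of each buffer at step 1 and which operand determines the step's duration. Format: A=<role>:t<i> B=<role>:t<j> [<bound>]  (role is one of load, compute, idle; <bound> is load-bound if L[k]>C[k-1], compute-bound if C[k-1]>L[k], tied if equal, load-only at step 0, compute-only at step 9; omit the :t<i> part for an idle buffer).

step 1: A=compute:t0 B=load:t1 [load-bound]

k=0 load=t0/4c comp=- wait=4 total=4
k=1 load=t1/5c comp=t0/2c wait=5 total=9
k=2 load=t2/3c comp=t1/6c wait=6 total=15
k=3 load=t3/2c comp=t2/5c wait=5 total=20
k=4 load=t4/2c comp=t3/6c wait=6 total=26
k=5 load=t5/4c comp=t4/3c wait=4 total=30
k=6 load=t6/6c comp=t5/5c wait=6 total=36
k=7 load=t7/5c comp=t6/6c wait=6 total=42
k=8 load=t8/3c comp=t7/4c wait=4 total=46
k=9 load=- comp=t8/7c wait=7 total=53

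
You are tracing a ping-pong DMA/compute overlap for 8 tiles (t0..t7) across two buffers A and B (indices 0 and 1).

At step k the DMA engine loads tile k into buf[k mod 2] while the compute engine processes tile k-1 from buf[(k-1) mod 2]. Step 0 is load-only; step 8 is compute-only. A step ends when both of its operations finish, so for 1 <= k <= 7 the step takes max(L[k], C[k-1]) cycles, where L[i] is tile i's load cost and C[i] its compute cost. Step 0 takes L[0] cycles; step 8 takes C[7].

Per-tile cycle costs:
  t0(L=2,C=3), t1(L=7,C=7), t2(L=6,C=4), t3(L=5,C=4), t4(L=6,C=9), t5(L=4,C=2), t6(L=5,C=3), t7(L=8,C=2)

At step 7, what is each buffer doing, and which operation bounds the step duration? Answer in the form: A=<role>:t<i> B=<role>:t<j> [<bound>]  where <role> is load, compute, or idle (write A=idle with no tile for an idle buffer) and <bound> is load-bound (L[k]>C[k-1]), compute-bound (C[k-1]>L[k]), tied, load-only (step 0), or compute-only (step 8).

step 7: A=compute:t6 B=load:t7 [load-bound]

  0. 2=2c; end=2; A:t0 B:-
  1. max(7,3)=7c; end=9; A:t0 B:t1
  2. max(6,7)=7c; end=16; A:t2 B:t1
  3. max(5,4)=5c; end=21; A:t2 B:t3
  4. max(6,4)=6c; end=27; A:t4 B:t3
  5. max(4,9)=9c; end=36; A:t4 B:t5
  6. max(5,2)=5c; end=41; A:t6 B:t5
  7. max(8,3)=8c; end=49; A:t6 B:t7
  8. 2=2c; end=51; A:t6 B:t7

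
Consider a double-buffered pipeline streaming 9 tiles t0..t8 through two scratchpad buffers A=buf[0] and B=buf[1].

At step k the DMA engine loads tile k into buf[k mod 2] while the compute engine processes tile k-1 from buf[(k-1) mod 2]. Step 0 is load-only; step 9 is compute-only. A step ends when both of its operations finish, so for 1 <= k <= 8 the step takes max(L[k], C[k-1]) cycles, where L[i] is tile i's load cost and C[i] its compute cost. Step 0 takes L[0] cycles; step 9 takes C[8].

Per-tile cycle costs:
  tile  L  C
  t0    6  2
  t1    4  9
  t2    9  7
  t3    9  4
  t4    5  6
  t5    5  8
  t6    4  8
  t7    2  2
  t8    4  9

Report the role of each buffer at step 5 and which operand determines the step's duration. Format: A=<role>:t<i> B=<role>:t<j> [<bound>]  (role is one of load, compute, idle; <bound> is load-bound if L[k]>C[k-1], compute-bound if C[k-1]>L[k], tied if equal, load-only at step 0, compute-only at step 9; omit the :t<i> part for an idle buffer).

step 5: A=compute:t4 B=load:t5 [compute-bound]

[0] DMA t0→A (6c) ∥ CU idle ⇒ 6c, clock 6
[1] DMA t1→B (4c) ∥ CU A:t0 (2c) ⇒ 4c, clock 10
[2] DMA t2→A (9c) ∥ CU B:t1 (9c) ⇒ 9c, clock 19
[3] DMA t3→B (9c) ∥ CU A:t2 (7c) ⇒ 9c, clock 28
[4] DMA t4→A (5c) ∥ CU B:t3 (4c) ⇒ 5c, clock 33
[5] DMA t5→B (5c) ∥ CU A:t4 (6c) ⇒ 6c, clock 39
[6] DMA t6→A (4c) ∥ CU B:t5 (8c) ⇒ 8c, clock 47
[7] DMA t7→B (2c) ∥ CU A:t6 (8c) ⇒ 8c, clock 55
[8] DMA t8→A (4c) ∥ CU B:t7 (2c) ⇒ 4c, clock 59
[9] DMA idle ∥ CU A:t8 (9c) ⇒ 9c, clock 68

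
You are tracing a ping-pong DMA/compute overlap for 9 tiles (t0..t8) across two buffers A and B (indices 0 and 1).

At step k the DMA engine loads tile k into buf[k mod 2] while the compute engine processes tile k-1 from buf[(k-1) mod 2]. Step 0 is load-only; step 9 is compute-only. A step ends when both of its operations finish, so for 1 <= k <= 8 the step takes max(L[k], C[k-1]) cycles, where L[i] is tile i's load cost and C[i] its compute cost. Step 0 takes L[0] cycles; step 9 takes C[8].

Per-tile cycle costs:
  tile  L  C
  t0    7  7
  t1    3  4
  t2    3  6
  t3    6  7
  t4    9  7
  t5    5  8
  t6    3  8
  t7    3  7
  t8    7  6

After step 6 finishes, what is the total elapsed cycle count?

step 0: L[0]=7 → dur=7, Σ=7 | A=load:t0 B=idle [load-only]
step 1: L[1]=3 C[0]=7 → dur=7, Σ=14 | A=compute:t0 B=load:t1 [compute-bound]
step 2: L[2]=3 C[1]=4 → dur=4, Σ=18 | A=load:t2 B=compute:t1 [compute-bound]
step 3: L[3]=6 C[2]=6 → dur=6, Σ=24 | A=compute:t2 B=load:t3 [tied]
step 4: L[4]=9 C[3]=7 → dur=9, Σ=33 | A=load:t4 B=compute:t3 [load-bound]
step 5: L[5]=5 C[4]=7 → dur=7, Σ=40 | A=compute:t4 B=load:t5 [compute-bound]
step 6: L[6]=3 C[5]=8 → dur=8, Σ=48 | A=load:t6 B=compute:t5 [compute-bound]
step 7: L[7]=3 C[6]=8 → dur=8, Σ=56 | A=compute:t6 B=load:t7 [compute-bound]
step 8: L[8]=7 C[7]=7 → dur=7, Σ=63 | A=load:t8 B=compute:t7 [tied]
step 9: C[8]=6 → dur=6, Σ=69 | A=compute:t8 B=idle [compute-only]

end_cycle[6] = 48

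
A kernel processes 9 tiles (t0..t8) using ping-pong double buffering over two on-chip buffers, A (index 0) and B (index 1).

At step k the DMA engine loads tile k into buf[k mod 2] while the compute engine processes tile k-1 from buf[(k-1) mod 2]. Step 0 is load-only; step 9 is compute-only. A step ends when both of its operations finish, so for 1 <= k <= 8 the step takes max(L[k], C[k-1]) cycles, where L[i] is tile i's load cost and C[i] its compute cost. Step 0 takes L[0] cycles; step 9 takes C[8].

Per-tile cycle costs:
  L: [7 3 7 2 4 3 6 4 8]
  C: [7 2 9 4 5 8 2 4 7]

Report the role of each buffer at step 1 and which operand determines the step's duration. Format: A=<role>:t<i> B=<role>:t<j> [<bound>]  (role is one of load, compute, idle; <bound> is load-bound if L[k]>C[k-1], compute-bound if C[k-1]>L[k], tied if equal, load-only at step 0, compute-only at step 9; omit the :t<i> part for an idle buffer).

  0. 7=7c; end=7; A:t0 B:-
  1. max(3,7)=7c; end=14; A:t0 B:t1
  2. max(7,2)=7c; end=21; A:t2 B:t1
  3. max(2,9)=9c; end=30; A:t2 B:t3
  4. max(4,4)=4c; end=34; A:t4 B:t3
  5. max(3,5)=5c; end=39; A:t4 B:t5
  6. max(6,8)=8c; end=47; A:t6 B:t5
  7. max(4,2)=4c; end=51; A:t6 B:t7
  8. max(8,4)=8c; end=59; A:t8 B:t7
  9. 7=7c; end=66; A:t8 B:t7

step 1: A=compute:t0 B=load:t1 [compute-bound]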